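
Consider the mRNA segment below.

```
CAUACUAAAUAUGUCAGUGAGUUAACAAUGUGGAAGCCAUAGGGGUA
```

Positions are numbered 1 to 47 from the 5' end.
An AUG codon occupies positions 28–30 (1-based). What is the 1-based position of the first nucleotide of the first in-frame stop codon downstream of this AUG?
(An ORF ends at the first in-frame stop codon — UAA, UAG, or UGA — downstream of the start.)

40

Codons from position 28: AUG (28–30), UGG (31–33), AAG (34–36), CCA (37–39), UAG (40–42).
UAG is a stop codon; it begins at position 40.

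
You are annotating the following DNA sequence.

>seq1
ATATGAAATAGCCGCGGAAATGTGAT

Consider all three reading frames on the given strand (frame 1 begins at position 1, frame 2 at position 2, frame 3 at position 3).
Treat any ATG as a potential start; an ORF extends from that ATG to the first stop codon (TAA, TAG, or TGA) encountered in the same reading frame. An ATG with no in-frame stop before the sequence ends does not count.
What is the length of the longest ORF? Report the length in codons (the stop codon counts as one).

3

Frame 1: ATA TGA AAT AGC CGC GGA AAT GTG — no ATG→stop ORF.
Frame 2: TAT GAA ATA GCC GCG GAA ATG TGA — ATG at 20, stop TGA at 23 → 6 nt.
Frame 3: ATG AAA TAG CCG CGG AAA TGT GAT — ATG at 3, stop TAG at 9 → 9 nt.
Longest: frame 3, positions 3–11, 9 nt = 3 codons = 2 aa. → 3 codons.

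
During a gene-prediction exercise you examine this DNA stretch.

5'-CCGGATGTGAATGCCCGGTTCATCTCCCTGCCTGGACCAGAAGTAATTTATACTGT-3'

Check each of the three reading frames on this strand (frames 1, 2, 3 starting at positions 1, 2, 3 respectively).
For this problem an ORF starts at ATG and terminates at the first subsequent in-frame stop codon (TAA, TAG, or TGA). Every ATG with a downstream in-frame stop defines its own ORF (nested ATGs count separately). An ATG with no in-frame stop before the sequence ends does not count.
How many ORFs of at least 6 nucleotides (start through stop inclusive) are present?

Frame 1: CCG GAT GTG AAT GCC CGG TTC ATC TCC CTG CCT GGA CCA GAA GTA ATT TAT ACT — no ATG→stop ORF.
Frame 2: CGG ATG TGA ATG CCC GGT TCA TCT CCC TGC CTG GAC CAG AAG TAA TTT ATA CTG — ATG at 5, stop TGA at 8 → 6 nt; ATG at 11, stop TAA at 44 → 36 nt.
Frame 3: GGA TGT GAA TGC CCG GTT CAT CTC CCT GCC TGG ACC AGA AGT AAT TTA TAC TGT — no ATG→stop ORF.
ORFs ≥ 6 nucleotides: frame 2 5–10 (6 nucleotides), frame 2 11–46 (36 nucleotides). Count = 2.

2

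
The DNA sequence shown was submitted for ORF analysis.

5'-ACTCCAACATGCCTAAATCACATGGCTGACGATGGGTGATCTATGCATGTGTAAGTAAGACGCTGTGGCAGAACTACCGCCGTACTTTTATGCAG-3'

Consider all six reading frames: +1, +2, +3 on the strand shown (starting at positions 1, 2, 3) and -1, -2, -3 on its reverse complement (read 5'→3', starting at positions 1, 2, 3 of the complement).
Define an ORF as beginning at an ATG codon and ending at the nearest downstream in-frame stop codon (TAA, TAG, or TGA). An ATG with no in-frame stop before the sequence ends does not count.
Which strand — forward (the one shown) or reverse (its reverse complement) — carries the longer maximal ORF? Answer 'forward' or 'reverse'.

reverse

Reverse complement (5'→3'): CTGCATAAAAGTACGGCGGTAGTTCTGCCACAGCGTCTTACTTACACATGCATAGATCACCCATCGTCAGCCATGTGATTTAGGCATGTTGGAGT
Frame +1: ACT CCA ACA TGC CTA AAT CAC ATG GCT GAC GAT GGG TGA TCT ATG CAT GTG TAA GTA AGA CGC TGT GGC AGA ACT ACC GCC GTA CTT TTA TGC — ATG at 22, stop TGA at 37 → 18 nt; ATG at 43, stop TAA at 52 → 12 nt.
Frame +2: CTC CAA CAT GCC TAA ATC ACA TGG CTG ACG ATG GGT GAT CTA TGC ATG TGT AAG TAA GAC GCT GTG GCA GAA CTA CCG CCG TAC TTT TAT GCA — ATG at 32, stop TAA at 56 → 27 nt; ATG at 47, stop TAA at 56 → 12 nt.
Frame +3: TCC AAC ATG CCT AAA TCA CAT GGC TGA CGA TGG GTG ATC TAT GCA TGT GTA AGT AAG ACG CTG TGG CAG AAC TAC CGC CGT ACT TTT ATG CAG — ATG at 9, stop TGA at 27 → 21 nt.
Frame -1: CTG CAT AAA AGT ACG GCG GTA GTT CTG CCA CAG CGT CTT ACT TAC ACA TGC ATA GAT CAC CCA TCG TCA GCC ATG TGA TTT AGG CAT GTT GGA — ATG at 73, stop TGA at 76 → 6 nt.
Frame -2: TGC ATA AAA GTA CGG CGG TAG TTC TGC CAC AGC GTC TTA CTT ACA CAT GCA TAG ATC ACC CAT CGT CAG CCA TGT GAT TTA GGC ATG TTG GAG — no ATG→stop ORF.
Frame -3: GCA TAA AAG TAC GGC GGT AGT TCT GCC ACA GCG TCT TAC TTA CAC ATG CAT AGA TCA CCC ATC GTC AGC CAT GTG ATT TAG GCA TGT TGG AGT — ATG at 48, stop TAG at 81 → 36 nt.
Forward-strand max 27 nt; reverse-strand max 36 nt. The reverse strand has the longer ORF.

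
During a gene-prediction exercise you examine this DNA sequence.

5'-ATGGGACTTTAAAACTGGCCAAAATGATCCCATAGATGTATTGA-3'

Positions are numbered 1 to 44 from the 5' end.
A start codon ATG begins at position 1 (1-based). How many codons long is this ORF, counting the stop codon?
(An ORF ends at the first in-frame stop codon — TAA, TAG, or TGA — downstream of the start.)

Codons from position 1: ATG (1–3), GGA (4–6), CTT (7–9), TAA (10–12).
TAA is the first in-frame stop; that's 4 codons including the stop.

4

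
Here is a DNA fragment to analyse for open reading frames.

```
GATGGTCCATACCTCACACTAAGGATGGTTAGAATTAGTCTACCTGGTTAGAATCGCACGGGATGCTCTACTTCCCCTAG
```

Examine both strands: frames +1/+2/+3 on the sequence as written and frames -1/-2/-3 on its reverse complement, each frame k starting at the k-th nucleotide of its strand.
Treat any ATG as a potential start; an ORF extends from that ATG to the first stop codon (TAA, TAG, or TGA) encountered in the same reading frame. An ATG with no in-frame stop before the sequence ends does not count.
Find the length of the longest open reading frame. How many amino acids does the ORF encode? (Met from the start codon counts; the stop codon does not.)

Reverse complement (5'→3'): CTAGGGGAAGTAGAGCATCCCGTGCGATTCTAACCAGGTAGACTAATTCTAACCATCCTTAGTGTGAGGTATGGACCATC
Frame +1: GAT GGT CCA TAC CTC ACA CTA AGG ATG GTT AGA ATT AGT CTA CCT GGT TAG AAT CGC ACG GGA TGC TCT ACT TCC CCT — ATG at 25, stop TAG at 49 → 27 nt.
Frame +2: ATG GTC CAT ACC TCA CAC TAA GGA TGG TTA GAA TTA GTC TAC CTG GTT AGA ATC GCA CGG GAT GCT CTA CTT CCC CTA — ATG at 2, stop TAA at 20 → 21 nt.
Frame +3: TGG TCC ATA CCT CAC ACT AAG GAT GGT TAG AAT TAG TCT ACC TGG TTA GAA TCG CAC GGG ATG CTC TAC TTC CCC TAG — ATG at 63, stop TAG at 78 → 18 nt.
Frame -1: CTA GGG GAA GTA GAG CAT CCC GTG CGA TTC TAA CCA GGT AGA CTA ATT CTA ACC ATC CTT AGT GTG AGG TAT GGA CCA — no ATG→stop ORF.
Frame -2: TAG GGG AAG TAG AGC ATC CCG TGC GAT TCT AAC CAG GTA GAC TAA TTC TAA CCA TCC TTA GTG TGA GGT ATG GAC CAT — no ATG→stop ORF.
Frame -3: AGG GGA AGT AGA GCA TCC CGT GCG ATT CTA ACC AGG TAG ACT AAT TCT AAC CAT CCT TAG TGT GAG GTA TGG ACC ATC — no ATG→stop ORF.
Longest: frame +1, positions 25–51, 27 nt = 9 codons = 8 aa. → 8 amino acids.

8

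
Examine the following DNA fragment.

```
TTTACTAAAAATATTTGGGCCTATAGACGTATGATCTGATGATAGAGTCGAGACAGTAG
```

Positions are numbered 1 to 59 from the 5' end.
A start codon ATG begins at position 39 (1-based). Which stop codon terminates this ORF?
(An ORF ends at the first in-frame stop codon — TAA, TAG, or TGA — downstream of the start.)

TAG

Codons from position 39: ATG (39–41), ATA (42–44), GAG (45–47), TCG (48–50), AGA (51–53), CAG (54–56), TAG (57–59).
The first in-frame stop codon is TAG.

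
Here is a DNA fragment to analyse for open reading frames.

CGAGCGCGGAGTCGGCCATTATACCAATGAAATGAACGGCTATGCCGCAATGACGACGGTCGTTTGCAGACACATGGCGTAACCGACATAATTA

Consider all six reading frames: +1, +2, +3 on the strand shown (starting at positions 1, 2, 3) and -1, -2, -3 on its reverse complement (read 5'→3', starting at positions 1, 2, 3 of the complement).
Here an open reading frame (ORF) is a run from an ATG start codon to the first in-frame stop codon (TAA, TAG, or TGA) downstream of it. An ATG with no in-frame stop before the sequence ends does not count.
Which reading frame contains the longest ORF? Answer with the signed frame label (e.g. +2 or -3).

Reverse complement (5'→3'): TAATTATGTCGGTTACGCCATGTGTCTGCAAACGACCGTCGTCATTGCGGCATAGCCGTTCATTTCATTGGTATAATGGCCGACTCCGCGCTCG
Frame +1: CGA GCG CGG AGT CGG CCA TTA TAC CAA TGA AAT GAA CGG CTA TGC CGC AAT GAC GAC GGT CGT TTG CAG ACA CAT GGC GTA ACC GAC ATA ATT — no ATG→stop ORF.
Frame +2: GAG CGC GGA GTC GGC CAT TAT ACC AAT GAA ATG AAC GGC TAT GCC GCA ATG ACG ACG GTC GTT TGC AGA CAC ATG GCG TAA CCG ACA TAA TTA — ATG at 32, stop TAA at 80 → 51 nt; ATG at 50, stop TAA at 80 → 33 nt; ATG at 74, stop TAA at 80 → 9 nt.
Frame +3: AGC GCG GAG TCG GCC ATT ATA CCA ATG AAA TGA ACG GCT ATG CCG CAA TGA CGA CGG TCG TTT GCA GAC ACA TGG CGT AAC CGA CAT AAT — ATG at 27, stop TGA at 33 → 9 nt; ATG at 42, stop TGA at 51 → 12 nt.
Frame -1: TAA TTA TGT CGG TTA CGC CAT GTG TCT GCA AAC GAC CGT CGT CAT TGC GGC ATA GCC GTT CAT TTC ATT GGT ATA ATG GCC GAC TCC GCG CTC — no ATG→stop ORF.
Frame -2: AAT TAT GTC GGT TAC GCC ATG TGT CTG CAA ACG ACC GTC GTC ATT GCG GCA TAG CCG TTC ATT TCA TTG GTA TAA TGG CCG ACT CCG CGC TCG — ATG at 20, stop TAG at 53 → 36 nt.
Frame -3: ATT ATG TCG GTT ACG CCA TGT GTC TGC AAA CGA CCG TCG TCA TTG CGG CAT AGC CGT TCA TTT CAT TGG TAT AAT GGC CGA CTC CGC GCT — no ATG→stop ORF.
Longest ORF is 51 nt in frame +2 (positions 32–82).

+2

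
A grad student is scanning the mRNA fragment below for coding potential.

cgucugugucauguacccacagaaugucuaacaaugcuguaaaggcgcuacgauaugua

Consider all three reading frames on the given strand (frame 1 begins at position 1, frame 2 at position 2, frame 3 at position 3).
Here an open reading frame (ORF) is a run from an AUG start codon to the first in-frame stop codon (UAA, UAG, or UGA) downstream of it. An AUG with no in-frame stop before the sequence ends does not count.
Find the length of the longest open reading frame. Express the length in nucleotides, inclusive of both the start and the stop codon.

Frame 1: CGU CUG UGU CAU GUA CCC ACA GAA UGU CUA ACA AUG CUG UAA AGG CGC UAC GAU AUG — AUG at 34, stop UAA at 40 → 9 nt.
Frame 2: GUC UGU GUC AUG UAC CCA CAG AAU GUC UAA CAA UGC UGU AAA GGC GCU ACG AUA UGU — AUG at 11, stop UAA at 29 → 21 nt.
Frame 3: UCU GUG UCA UGU ACC CAC AGA AUG UCU AAC AAU GCU GUA AAG GCG CUA CGA UAU GUA — no AUG→stop ORF.
Longest: frame 2, positions 11–31, 21 nt = 7 codons = 6 aa. → 21 nucleotides.

21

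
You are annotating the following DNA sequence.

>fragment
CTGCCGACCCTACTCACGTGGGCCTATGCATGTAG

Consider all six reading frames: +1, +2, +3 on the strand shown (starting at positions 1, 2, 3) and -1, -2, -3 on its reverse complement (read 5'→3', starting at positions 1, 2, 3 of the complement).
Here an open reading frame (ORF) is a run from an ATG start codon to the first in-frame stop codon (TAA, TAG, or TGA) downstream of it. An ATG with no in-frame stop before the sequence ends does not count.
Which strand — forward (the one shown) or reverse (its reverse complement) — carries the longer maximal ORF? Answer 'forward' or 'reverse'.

Reverse complement (5'→3'): CTACATGCATAGGCCCACGTGAGTAGGGTCGGCAG
Frame +1: CTG CCG ACC CTA CTC ACG TGG GCC TAT GCA TGT — no ATG→stop ORF.
Frame +2: TGC CGA CCC TAC TCA CGT GGG CCT ATG CAT GTA — no ATG→stop ORF.
Frame +3: GCC GAC CCT ACT CAC GTG GGC CTA TGC ATG TAG — ATG at 30, stop TAG at 33 → 6 nt.
Frame -1: CTA CAT GCA TAG GCC CAC GTG AGT AGG GTC GGC — no ATG→stop ORF.
Frame -2: TAC ATG CAT AGG CCC ACG TGA GTA GGG TCG GCA — ATG at 5, stop TGA at 20 → 18 nt.
Frame -3: ACA TGC ATA GGC CCA CGT GAG TAG GGT CGG CAG — no ATG→stop ORF.
Forward-strand max 6 nt; reverse-strand max 18 nt. The reverse strand has the longer ORF.

reverse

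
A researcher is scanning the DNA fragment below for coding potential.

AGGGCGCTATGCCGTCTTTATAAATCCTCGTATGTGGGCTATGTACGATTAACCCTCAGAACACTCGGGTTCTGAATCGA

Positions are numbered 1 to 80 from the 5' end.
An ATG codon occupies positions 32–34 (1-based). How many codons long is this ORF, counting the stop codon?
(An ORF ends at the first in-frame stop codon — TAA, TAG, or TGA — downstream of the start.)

7

Codons from position 32: ATG (32–34), TGG (35–37), GCT (38–40), ATG (41–43), TAC (44–46), GAT (47–49), TAA (50–52).
TAA is the first in-frame stop; that's 7 codons including the stop.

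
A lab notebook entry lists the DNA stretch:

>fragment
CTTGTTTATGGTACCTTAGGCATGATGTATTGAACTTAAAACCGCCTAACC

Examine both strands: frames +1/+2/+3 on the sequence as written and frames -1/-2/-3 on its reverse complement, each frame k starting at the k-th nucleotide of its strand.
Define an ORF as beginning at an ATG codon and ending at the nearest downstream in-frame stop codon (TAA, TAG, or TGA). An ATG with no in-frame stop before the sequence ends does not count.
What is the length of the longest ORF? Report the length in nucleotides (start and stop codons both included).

18

Reverse complement (5'→3'): GGTTAGGCGGTTTTAAGTTCAATACATCATGCCTAAGGTACCATAAACAAG
Frame +1: CTT GTT TAT GGT ACC TTA GGC ATG ATG TAT TGA ACT TAA AAC CGC CTA ACC — ATG at 22, stop TGA at 31 → 12 nt; ATG at 25, stop TGA at 31 → 9 nt.
Frame +2: TTG TTT ATG GTA CCT TAG GCA TGA TGT ATT GAA CTT AAA ACC GCC TAA — ATG at 8, stop TAG at 17 → 12 nt.
Frame +3: TGT TTA TGG TAC CTT AGG CAT GAT GTA TTG AAC TTA AAA CCG CCT AAC — no ATG→stop ORF.
Frame -1: GGT TAG GCG GTT TTA AGT TCA ATA CAT CAT GCC TAA GGT ACC ATA AAC AAG — no ATG→stop ORF.
Frame -2: GTT AGG CGG TTT TAA GTT CAA TAC ATC ATG CCT AAG GTA CCA TAA ACA — ATG at 29, stop TAA at 44 → 18 nt.
Frame -3: TTA GGC GGT TTT AAG TTC AAT ACA TCA TGC CTA AGG TAC CAT AAA CAA — no ATG→stop ORF.
Longest: frame -2, positions 29–46, 18 nt = 6 codons = 5 aa. → 18 nucleotides.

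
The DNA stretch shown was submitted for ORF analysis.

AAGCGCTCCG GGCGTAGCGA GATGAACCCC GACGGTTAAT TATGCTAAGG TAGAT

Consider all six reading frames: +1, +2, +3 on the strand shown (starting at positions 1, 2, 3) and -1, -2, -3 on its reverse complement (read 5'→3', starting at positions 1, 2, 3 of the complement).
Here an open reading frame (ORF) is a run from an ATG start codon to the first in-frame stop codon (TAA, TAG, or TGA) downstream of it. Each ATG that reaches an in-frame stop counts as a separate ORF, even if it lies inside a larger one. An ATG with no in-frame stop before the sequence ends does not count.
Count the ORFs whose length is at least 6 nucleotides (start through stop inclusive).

Reverse complement (5'→3'): ATCTACCTTAGCATAATTAACCGTCGGGGTTCATCTCGCTACGCCCGGAGCGCTT
Frame +1: AAG CGC TCC GGG CGT AGC GAG ATG AAC CCC GAC GGT TAA TTA TGC TAA GGT AGA — ATG at 22, stop TAA at 37 → 18 nt.
Frame +2: AGC GCT CCG GGC GTA GCG AGA TGA ACC CCG ACG GTT AAT TAT GCT AAG GTA GAT — no ATG→stop ORF.
Frame +3: GCG CTC CGG GCG TAG CGA GAT GAA CCC CGA CGG TTA ATT ATG CTA AGG TAG — ATG at 42, stop TAG at 51 → 12 nt.
Frame -1: ATC TAC CTT AGC ATA ATT AAC CGT CGG GGT TCA TCT CGC TAC GCC CGG AGC GCT — no ATG→stop ORF.
Frame -2: TCT ACC TTA GCA TAA TTA ACC GTC GGG GTT CAT CTC GCT ACG CCC GGA GCG CTT — no ATG→stop ORF.
Frame -3: CTA CCT TAG CAT AAT TAA CCG TCG GGG TTC ATC TCG CTA CGC CCG GAG CGC — no ATG→stop ORF.
ORFs ≥ 6 nucleotides: frame +1 22–39 (18 nucleotides), frame +3 42–53 (12 nucleotides). Count = 2.

2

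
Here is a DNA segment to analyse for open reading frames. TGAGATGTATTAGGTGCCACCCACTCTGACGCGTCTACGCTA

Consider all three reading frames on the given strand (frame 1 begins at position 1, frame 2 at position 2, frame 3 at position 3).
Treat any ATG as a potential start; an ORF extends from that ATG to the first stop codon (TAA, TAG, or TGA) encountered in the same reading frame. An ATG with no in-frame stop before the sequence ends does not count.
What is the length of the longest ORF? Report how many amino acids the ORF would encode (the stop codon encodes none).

Frame 1: TGA GAT GTA TTA GGT GCC ACC CAC TCT GAC GCG TCT ACG CTA — no ATG→stop ORF.
Frame 2: GAG ATG TAT TAG GTG CCA CCC ACT CTG ACG CGT CTA CGC — ATG at 5, stop TAG at 11 → 9 nt.
Frame 3: AGA TGT ATT AGG TGC CAC CCA CTC TGA CGC GTC TAC GCT — no ATG→stop ORF.
Longest: frame 2, positions 5–13, 9 nt = 3 codons = 2 aa. → 2 amino acids.

2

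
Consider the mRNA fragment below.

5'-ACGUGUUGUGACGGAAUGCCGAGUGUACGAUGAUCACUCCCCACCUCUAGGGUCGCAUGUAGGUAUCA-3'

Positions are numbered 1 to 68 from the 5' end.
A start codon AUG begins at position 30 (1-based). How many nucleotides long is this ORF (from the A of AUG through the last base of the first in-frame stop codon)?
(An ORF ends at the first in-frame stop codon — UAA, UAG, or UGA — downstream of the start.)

21

Codons from position 30: AUG (30–32), AUC (33–35), ACU (36–38), CCC (39–41), CAC (42–44), CUC (45–47), UAG (48–50).
UAG is the first in-frame stop; ORF spans 30–50, 21 nucleotides.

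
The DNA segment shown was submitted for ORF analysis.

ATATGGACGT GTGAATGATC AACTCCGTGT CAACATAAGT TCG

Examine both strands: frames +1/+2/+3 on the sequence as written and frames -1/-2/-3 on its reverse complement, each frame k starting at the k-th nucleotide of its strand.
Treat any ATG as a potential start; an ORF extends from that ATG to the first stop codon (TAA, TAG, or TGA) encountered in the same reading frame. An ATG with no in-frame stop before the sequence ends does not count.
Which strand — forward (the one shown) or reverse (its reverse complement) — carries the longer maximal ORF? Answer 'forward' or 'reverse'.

Reverse complement (5'→3'): CGAACTTATGTTGACACGGAGTTGATCATTCACACGTCCATAT
Frame +1: ATA TGG ACG TGT GAA TGA TCA ACT CCG TGT CAA CAT AAG TTC — no ATG→stop ORF.
Frame +2: TAT GGA CGT GTG AAT GAT CAA CTC CGT GTC AAC ATA AGT TCG — no ATG→stop ORF.
Frame +3: ATG GAC GTG TGA ATG ATC AAC TCC GTG TCA ACA TAA GTT — ATG at 3, stop TGA at 12 → 12 nt; ATG at 15, stop TAA at 36 → 24 nt.
Frame -1: CGA ACT TAT GTT GAC ACG GAG TTG ATC ATT CAC ACG TCC ATA — no ATG→stop ORF.
Frame -2: GAA CTT ATG TTG ACA CGG AGT TGA TCA TTC ACA CGT CCA TAT — ATG at 8, stop TGA at 23 → 18 nt.
Frame -3: AAC TTA TGT TGA CAC GGA GTT GAT CAT TCA CAC GTC CAT — no ATG→stop ORF.
Forward-strand max 24 nt; reverse-strand max 18 nt. The forward strand has the longer ORF.

forward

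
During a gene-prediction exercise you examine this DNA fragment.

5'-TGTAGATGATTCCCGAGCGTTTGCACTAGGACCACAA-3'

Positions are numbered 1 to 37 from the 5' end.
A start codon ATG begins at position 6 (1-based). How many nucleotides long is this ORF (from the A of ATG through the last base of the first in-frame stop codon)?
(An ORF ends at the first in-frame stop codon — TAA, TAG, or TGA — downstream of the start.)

Codons from position 6: ATG (6–8), ATT (9–11), CCC (12–14), GAG (15–17), CGT (18–20), TTG (21–23), CAC (24–26), TAG (27–29).
TAG is the first in-frame stop; ORF spans 6–29, 24 nucleotides.

24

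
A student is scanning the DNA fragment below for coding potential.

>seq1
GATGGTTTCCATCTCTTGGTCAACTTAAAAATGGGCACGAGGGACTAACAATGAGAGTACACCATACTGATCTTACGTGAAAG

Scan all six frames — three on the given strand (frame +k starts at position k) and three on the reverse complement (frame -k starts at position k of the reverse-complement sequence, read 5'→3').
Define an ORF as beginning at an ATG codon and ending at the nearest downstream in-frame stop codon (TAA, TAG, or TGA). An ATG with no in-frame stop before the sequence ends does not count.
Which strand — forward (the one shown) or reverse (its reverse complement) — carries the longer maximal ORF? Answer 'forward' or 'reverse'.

forward

Reverse complement (5'→3'): CTTTCACGTAAGATCAGTATGGTGTACTCTCATTGTTAGTCCCTCGTGCCCATTTTTAAGTTGACCAAGAGATGGAAACCATC
Frame +1: GAT GGT TTC CAT CTC TTG GTC AAC TTA AAA ATG GGC ACG AGG GAC TAA CAA TGA GAG TAC ACC ATA CTG ATC TTA CGT GAA — ATG at 31, stop TAA at 46 → 18 nt.
Frame +2: ATG GTT TCC ATC TCT TGG TCA ACT TAA AAA TGG GCA CGA GGG ACT AAC AAT GAG AGT ACA CCA TAC TGA TCT TAC GTG AAA — ATG at 2, stop TAA at 26 → 27 nt.
Frame +3: TGG TTT CCA TCT CTT GGT CAA CTT AAA AAT GGG CAC GAG GGA CTA ACA ATG AGA GTA CAC CAT ACT GAT CTT ACG TGA AAG — ATG at 51, stop TGA at 78 → 30 nt.
Frame -1: CTT TCA CGT AAG ATC AGT ATG GTG TAC TCT CAT TGT TAG TCC CTC GTG CCC ATT TTT AAG TTG ACC AAG AGA TGG AAA CCA — ATG at 19, stop TAG at 37 → 21 nt.
Frame -2: TTT CAC GTA AGA TCA GTA TGG TGT ACT CTC ATT GTT AGT CCC TCG TGC CCA TTT TTA AGT TGA CCA AGA GAT GGA AAC CAT — no ATG→stop ORF.
Frame -3: TTC ACG TAA GAT CAG TAT GGT GTA CTC TCA TTG TTA GTC CCT CGT GCC CAT TTT TAA GTT GAC CAA GAG ATG GAA ACC ATC — no ATG→stop ORF.
Forward-strand max 30 nt; reverse-strand max 21 nt. The forward strand has the longer ORF.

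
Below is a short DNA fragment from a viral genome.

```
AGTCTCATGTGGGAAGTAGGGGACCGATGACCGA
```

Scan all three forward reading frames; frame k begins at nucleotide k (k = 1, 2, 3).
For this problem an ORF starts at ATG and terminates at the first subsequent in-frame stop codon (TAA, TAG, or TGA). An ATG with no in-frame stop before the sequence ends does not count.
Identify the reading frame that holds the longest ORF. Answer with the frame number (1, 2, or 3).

Frame 1: AGT CTC ATG TGG GAA GTA GGG GAC CGA TGA CCG — ATG at 7, stop TGA at 28 → 24 nt.
Frame 2: GTC TCA TGT GGG AAG TAG GGG ACC GAT GAC CGA — no ATG→stop ORF.
Frame 3: TCT CAT GTG GGA AGT AGG GGA CCG ATG ACC — no ATG→stop ORF.
Longest ORF is 24 nt in frame 1 (positions 7–30).

1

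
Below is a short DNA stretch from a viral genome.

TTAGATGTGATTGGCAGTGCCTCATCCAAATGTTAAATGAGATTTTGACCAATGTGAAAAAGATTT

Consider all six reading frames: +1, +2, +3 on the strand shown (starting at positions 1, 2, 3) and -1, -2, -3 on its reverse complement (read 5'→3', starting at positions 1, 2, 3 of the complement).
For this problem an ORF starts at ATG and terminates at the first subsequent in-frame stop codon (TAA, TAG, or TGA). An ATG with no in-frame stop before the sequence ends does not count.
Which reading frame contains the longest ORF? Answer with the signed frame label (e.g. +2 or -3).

+1

Reverse complement (5'→3'): AAATCTTTTTCACATTGGTCAAAATCTCATTTAACATTTGGATGAGGCACTGCCAATCACATCTAA
Frame +1: TTA GAT GTG ATT GGC AGT GCC TCA TCC AAA TGT TAA ATG AGA TTT TGA CCA ATG TGA AAA AGA TTT — ATG at 37, stop TGA at 46 → 12 nt; ATG at 52, stop TGA at 55 → 6 nt.
Frame +2: TAG ATG TGA TTG GCA GTG CCT CAT CCA AAT GTT AAA TGA GAT TTT GAC CAA TGT GAA AAA GAT — ATG at 5, stop TGA at 8 → 6 nt.
Frame +3: AGA TGT GAT TGG CAG TGC CTC ATC CAA ATG TTA AAT GAG ATT TTG ACC AAT GTG AAA AAG ATT — no ATG→stop ORF.
Frame -1: AAA TCT TTT TCA CAT TGG TCA AAA TCT CAT TTA ACA TTT GGA TGA GGC ACT GCC AAT CAC ATC TAA — no ATG→stop ORF.
Frame -2: AAT CTT TTT CAC ATT GGT CAA AAT CTC ATT TAA CAT TTG GAT GAG GCA CTG CCA ATC ACA TCT — no ATG→stop ORF.
Frame -3: ATC TTT TTC ACA TTG GTC AAA ATC TCA TTT AAC ATT TGG ATG AGG CAC TGC CAA TCA CAT CTA — no ATG→stop ORF.
Longest ORF is 12 nt in frame +1 (positions 37–48).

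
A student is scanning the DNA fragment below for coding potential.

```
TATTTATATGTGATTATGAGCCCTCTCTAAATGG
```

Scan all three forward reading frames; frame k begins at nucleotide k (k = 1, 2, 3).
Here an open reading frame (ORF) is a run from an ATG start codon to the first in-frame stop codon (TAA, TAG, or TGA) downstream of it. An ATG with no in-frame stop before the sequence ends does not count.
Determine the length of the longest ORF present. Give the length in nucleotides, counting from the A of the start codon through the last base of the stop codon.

Frame 1: TAT TTA TAT GTG ATT ATG AGC CCT CTC TAA ATG — ATG at 16, stop TAA at 28 → 15 nt.
Frame 2: ATT TAT ATG TGA TTA TGA GCC CTC TCT AAA TGG — ATG at 8, stop TGA at 11 → 6 nt.
Frame 3: TTT ATA TGT GAT TAT GAG CCC TCT CTA AAT — no ATG→stop ORF.
Longest: frame 1, positions 16–30, 15 nt = 5 codons = 4 aa. → 15 nucleotides.

15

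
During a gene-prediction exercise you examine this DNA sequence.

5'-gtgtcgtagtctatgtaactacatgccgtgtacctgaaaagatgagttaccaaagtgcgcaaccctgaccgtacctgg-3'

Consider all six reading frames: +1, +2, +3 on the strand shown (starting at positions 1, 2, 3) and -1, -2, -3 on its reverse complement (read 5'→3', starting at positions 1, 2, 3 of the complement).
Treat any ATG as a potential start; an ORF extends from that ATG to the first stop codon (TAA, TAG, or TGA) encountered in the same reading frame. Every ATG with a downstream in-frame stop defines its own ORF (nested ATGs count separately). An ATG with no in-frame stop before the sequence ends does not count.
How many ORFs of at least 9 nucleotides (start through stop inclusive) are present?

2

Reverse complement (5'→3'): CCAGGTACGGTCAGGGTTGCGCACTTTGGTAACTCATCTTTTCAGGTACACGGCATGTAGTTACATAGACTACGACAC
Frame +1: GTG TCG TAG TCT ATG TAA CTA CAT GCC GTG TAC CTG AAA AGA TGA GTT ACC AAA GTG CGC AAC CCT GAC CGT ACC TGG — ATG at 13, stop TAA at 16 → 6 nt.
Frame +2: TGT CGT AGT CTA TGT AAC TAC ATG CCG TGT ACC TGA AAA GAT GAG TTA CCA AAG TGC GCA ACC CTG ACC GTA CCT — ATG at 23, stop TGA at 35 → 15 nt.
Frame +3: GTC GTA GTC TAT GTA ACT ACA TGC CGT GTA CCT GAA AAG ATG AGT TAC CAA AGT GCG CAA CCC TGA CCG TAC CTG — ATG at 42, stop TGA at 66 → 27 nt.
Frame -1: CCA GGT ACG GTC AGG GTT GCG CAC TTT GGT AAC TCA TCT TTT CAG GTA CAC GGC ATG TAG TTA CAT AGA CTA CGA CAC — ATG at 55, stop TAG at 58 → 6 nt.
Frame -2: CAG GTA CGG TCA GGG TTG CGC ACT TTG GTA ACT CAT CTT TTC AGG TAC ACG GCA TGT AGT TAC ATA GAC TAC GAC — no ATG→stop ORF.
Frame -3: AGG TAC GGT CAG GGT TGC GCA CTT TGG TAA CTC ATC TTT TCA GGT ACA CGG CAT GTA GTT ACA TAG ACT ACG ACA — no ATG→stop ORF.
ORFs ≥ 9 nucleotides: frame +2 23–37 (15 nucleotides), frame +3 42–68 (27 nucleotides). Count = 2.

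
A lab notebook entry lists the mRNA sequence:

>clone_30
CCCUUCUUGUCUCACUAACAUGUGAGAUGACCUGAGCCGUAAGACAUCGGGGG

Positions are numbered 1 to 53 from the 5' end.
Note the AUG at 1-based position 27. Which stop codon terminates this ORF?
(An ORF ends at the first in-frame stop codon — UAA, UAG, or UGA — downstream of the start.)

UGA

Codons from position 27: AUG (27–29), ACC (30–32), UGA (33–35).
The first in-frame stop codon is UGA.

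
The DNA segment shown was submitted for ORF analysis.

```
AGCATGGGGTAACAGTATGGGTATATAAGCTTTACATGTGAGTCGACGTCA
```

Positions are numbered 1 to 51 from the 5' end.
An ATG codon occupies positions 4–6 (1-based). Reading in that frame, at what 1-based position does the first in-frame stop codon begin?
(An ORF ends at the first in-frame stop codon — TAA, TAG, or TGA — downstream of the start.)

10

Codons from position 4: ATG (4–6), GGG (7–9), TAA (10–12).
TAA is a stop codon; it begins at position 10.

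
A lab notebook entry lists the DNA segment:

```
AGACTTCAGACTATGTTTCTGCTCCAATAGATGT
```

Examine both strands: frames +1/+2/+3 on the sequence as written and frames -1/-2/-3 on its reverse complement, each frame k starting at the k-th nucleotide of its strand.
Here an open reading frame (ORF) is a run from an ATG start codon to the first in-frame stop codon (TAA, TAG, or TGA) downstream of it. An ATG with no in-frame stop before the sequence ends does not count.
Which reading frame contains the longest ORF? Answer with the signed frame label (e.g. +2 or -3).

+1

Reverse complement (5'→3'): ACATCTATTGGAGCAGAAACATAGTCTGAAGTCT
Frame +1: AGA CTT CAG ACT ATG TTT CTG CTC CAA TAG ATG — ATG at 13, stop TAG at 28 → 18 nt.
Frame +2: GAC TTC AGA CTA TGT TTC TGC TCC AAT AGA TGT — no ATG→stop ORF.
Frame +3: ACT TCA GAC TAT GTT TCT GCT CCA ATA GAT — no ATG→stop ORF.
Frame -1: ACA TCT ATT GGA GCA GAA ACA TAG TCT GAA GTC — no ATG→stop ORF.
Frame -2: CAT CTA TTG GAG CAG AAA CAT AGT CTG AAG TCT — no ATG→stop ORF.
Frame -3: ATC TAT TGG AGC AGA AAC ATA GTC TGA AGT — no ATG→stop ORF.
Longest ORF is 18 nt in frame +1 (positions 13–30).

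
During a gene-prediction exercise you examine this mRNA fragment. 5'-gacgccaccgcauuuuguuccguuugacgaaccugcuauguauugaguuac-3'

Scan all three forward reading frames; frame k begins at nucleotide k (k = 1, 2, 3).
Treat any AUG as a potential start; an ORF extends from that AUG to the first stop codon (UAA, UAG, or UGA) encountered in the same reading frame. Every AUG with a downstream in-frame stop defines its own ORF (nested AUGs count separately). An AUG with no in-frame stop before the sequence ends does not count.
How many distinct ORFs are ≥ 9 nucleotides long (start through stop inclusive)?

Frame 1: GAC GCC ACC GCA UUU UGU UCC GUU UGA CGA ACC UGC UAU GUA UUG AGU UAC — no AUG→stop ORF.
Frame 2: ACG CCA CCG CAU UUU GUU CCG UUU GAC GAA CCU GCU AUG UAU UGA GUU — AUG at 38, stop UGA at 44 → 9 nt.
Frame 3: CGC CAC CGC AUU UUG UUC CGU UUG ACG AAC CUG CUA UGU AUU GAG UUA — no AUG→stop ORF.
ORFs ≥ 9 nucleotides: frame 2 38–46 (9 nucleotides). Count = 1.

1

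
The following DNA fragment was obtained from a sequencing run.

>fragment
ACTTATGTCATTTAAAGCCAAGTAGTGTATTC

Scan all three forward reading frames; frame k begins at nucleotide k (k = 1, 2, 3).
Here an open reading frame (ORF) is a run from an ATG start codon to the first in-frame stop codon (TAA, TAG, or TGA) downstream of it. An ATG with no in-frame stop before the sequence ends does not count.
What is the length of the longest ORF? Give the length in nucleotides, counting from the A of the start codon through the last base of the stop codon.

21

Frame 1: ACT TAT GTC ATT TAA AGC CAA GTA GTG TAT — no ATG→stop ORF.
Frame 2: CTT ATG TCA TTT AAA GCC AAG TAG TGT ATT — ATG at 5, stop TAG at 23 → 21 nt.
Frame 3: TTA TGT CAT TTA AAG CCA AGT AGT GTA TTC — no ATG→stop ORF.
Longest: frame 2, positions 5–25, 21 nt = 7 codons = 6 aa. → 21 nucleotides.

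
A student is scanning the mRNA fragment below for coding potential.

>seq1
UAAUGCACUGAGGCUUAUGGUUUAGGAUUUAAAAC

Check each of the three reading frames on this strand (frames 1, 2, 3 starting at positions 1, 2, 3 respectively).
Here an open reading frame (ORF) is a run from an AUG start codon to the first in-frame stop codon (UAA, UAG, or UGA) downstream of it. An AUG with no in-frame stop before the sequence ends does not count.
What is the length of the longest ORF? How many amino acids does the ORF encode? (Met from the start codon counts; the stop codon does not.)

2

Frame 1: UAA UGC ACU GAG GCU UAU GGU UUA GGA UUU AAA — no AUG→stop ORF.
Frame 2: AAU GCA CUG AGG CUU AUG GUU UAG GAU UUA AAA — AUG at 17, stop UAG at 23 → 9 nt.
Frame 3: AUG CAC UGA GGC UUA UGG UUU AGG AUU UAA AAC — AUG at 3, stop UGA at 9 → 9 nt.
Longest: frame 2, positions 17–25, 9 nt = 3 codons = 2 aa. → 2 amino acids.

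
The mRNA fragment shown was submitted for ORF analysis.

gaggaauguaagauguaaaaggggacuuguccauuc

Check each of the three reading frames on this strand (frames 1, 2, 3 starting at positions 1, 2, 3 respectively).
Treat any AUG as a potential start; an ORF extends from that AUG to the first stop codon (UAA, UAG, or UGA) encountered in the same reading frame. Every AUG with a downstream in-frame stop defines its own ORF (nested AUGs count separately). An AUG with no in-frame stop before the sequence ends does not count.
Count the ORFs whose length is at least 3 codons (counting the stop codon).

Frame 1: GAG GAA UGU AAG AUG UAA AAG GGG ACU UGU CCA UUC — AUG at 13, stop UAA at 16 → 6 nt.
Frame 2: AGG AAU GUA AGA UGU AAA AGG GGA CUU GUC CAU — no AUG→stop ORF.
Frame 3: GGA AUG UAA GAU GUA AAA GGG GAC UUG UCC AUU — AUG at 6, stop UAA at 9 → 6 nt.
No ORF reaches 3 codons. Count = 0.

0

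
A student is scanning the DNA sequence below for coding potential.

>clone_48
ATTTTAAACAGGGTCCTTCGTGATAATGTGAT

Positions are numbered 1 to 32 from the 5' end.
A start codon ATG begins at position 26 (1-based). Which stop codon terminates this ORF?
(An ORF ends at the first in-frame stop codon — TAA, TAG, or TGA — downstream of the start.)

Codons from position 26: ATG (26–28), TGA (29–31).
The first in-frame stop codon is TGA.

TGA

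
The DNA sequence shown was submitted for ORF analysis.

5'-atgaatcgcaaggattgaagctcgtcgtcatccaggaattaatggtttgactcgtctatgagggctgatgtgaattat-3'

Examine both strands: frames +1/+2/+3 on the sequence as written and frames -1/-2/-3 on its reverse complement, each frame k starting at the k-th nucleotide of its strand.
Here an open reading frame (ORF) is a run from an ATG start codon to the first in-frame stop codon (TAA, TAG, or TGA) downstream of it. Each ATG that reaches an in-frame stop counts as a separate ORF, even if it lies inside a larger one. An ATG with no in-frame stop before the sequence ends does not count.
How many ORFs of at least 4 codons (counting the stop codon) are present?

Reverse complement (5'→3'): ATAATTCACATCAGCCCTCATAGACGAGTCAAACCATTAATTCCTGGATGACGACGAGCTTCAATCCTTGCGATTCAT
Frame +1: ATG AAT CGC AAG GAT TGA AGC TCG TCG TCA TCC AGG AAT TAA TGG TTT GAC TCG TCT ATG AGG GCT GAT GTG AAT TAT — ATG at 1, stop TGA at 16 → 18 nt.
Frame +2: TGA ATC GCA AGG ATT GAA GCT CGT CGT CAT CCA GGA ATT AAT GGT TTG ACT CGT CTA TGA GGG CTG ATG TGA ATT — ATG at 68, stop TGA at 71 → 6 nt.
Frame +3: GAA TCG CAA GGA TTG AAG CTC GTC GTC ATC CAG GAA TTA ATG GTT TGA CTC GTC TAT GAG GGC TGA TGT GAA TTA — ATG at 42, stop TGA at 48 → 9 nt.
Frame -1: ATA ATT CAC ATC AGC CCT CAT AGA CGA GTC AAA CCA TTA ATT CCT GGA TGA CGA CGA GCT TCA ATC CTT GCG ATT CAT — no ATG→stop ORF.
Frame -2: TAA TTC ACA TCA GCC CTC ATA GAC GAG TCA AAC CAT TAA TTC CTG GAT GAC GAC GAG CTT CAA TCC TTG CGA TTC — no ATG→stop ORF.
Frame -3: AAT TCA CAT CAG CCC TCA TAG ACG AGT CAA ACC ATT AAT TCC TGG ATG ACG ACG AGC TTC AAT CCT TGC GAT TCA — no ATG→stop ORF.
ORFs ≥ 4 codons: frame +1 1–18 (6 codons). Count = 1.

1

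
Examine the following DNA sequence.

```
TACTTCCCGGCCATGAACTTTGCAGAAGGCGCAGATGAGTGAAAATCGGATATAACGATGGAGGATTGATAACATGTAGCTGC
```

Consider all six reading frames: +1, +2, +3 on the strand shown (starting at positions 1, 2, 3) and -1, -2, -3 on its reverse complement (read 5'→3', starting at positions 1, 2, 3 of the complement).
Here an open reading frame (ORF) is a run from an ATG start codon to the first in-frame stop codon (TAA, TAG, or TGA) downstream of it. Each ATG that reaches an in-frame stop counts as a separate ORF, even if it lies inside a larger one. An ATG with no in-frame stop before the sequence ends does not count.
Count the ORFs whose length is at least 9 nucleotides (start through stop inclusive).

Reverse complement (5'→3'): GCAGCTACATGTTATCAATCCTCCATCGTTATATCCGATTTTCACTCATCTGCGCCTTCTGCAAAGTTCATGGCCGGGAAGTA
Frame +1: TAC TTC CCG GCC ATG AAC TTT GCA GAA GGC GCA GAT GAG TGA AAA TCG GAT ATA ACG ATG GAG GAT TGA TAA CAT GTA GCT — ATG at 13, stop TGA at 40 → 30 nt; ATG at 58, stop TGA at 67 → 12 nt.
Frame +2: ACT TCC CGG CCA TGA ACT TTG CAG AAG GCG CAG ATG AGT GAA AAT CGG ATA TAA CGA TGG AGG ATT GAT AAC ATG TAG CTG — ATG at 35, stop TAA at 53 → 21 nt; ATG at 74, stop TAG at 77 → 6 nt.
Frame +3: CTT CCC GGC CAT GAA CTT TGC AGA AGG CGC AGA TGA GTG AAA ATC GGA TAT AAC GAT GGA GGA TTG ATA ACA TGT AGC TGC — no ATG→stop ORF.
Frame -1: GCA GCT ACA TGT TAT CAA TCC TCC ATC GTT ATA TCC GAT TTT CAC TCA TCT GCG CCT TCT GCA AAG TTC ATG GCC GGG AAG — no ATG→stop ORF.
Frame -2: CAG CTA CAT GTT ATC AAT CCT CCA TCG TTA TAT CCG ATT TTC ACT CAT CTG CGC CTT CTG CAA AGT TCA TGG CCG GGA AGT — no ATG→stop ORF.
Frame -3: AGC TAC ATG TTA TCA ATC CTC CAT CGT TAT ATC CGA TTT TCA CTC ATC TGC GCC TTC TGC AAA GTT CAT GGC CGG GAA GTA — no ATG→stop ORF.
ORFs ≥ 9 nucleotides: frame +1 13–42 (30 nucleotides), frame +1 58–69 (12 nucleotides), frame +2 35–55 (21 nucleotides). Count = 3.

3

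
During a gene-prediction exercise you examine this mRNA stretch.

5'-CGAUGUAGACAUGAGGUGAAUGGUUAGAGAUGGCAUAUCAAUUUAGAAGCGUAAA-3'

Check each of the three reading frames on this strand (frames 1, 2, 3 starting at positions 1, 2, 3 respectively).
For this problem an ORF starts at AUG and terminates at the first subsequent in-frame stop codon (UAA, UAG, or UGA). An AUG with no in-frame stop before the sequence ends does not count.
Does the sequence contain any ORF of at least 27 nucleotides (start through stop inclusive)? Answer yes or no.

Frame 1: CGA UGU AGA CAU GAG GUG AAU GGU UAG AGA UGG CAU AUC AAU UUA GAA GCG UAA — no AUG→stop ORF.
Frame 2: GAU GUA GAC AUG AGG UGA AUG GUU AGA GAU GGC AUA UCA AUU UAG AAG CGU AAA — AUG at 11, stop UGA at 17 → 9 nt; AUG at 20, stop UAG at 44 → 27 nt.
Frame 3: AUG UAG ACA UGA GGU GAA UGG UUA GAG AUG GCA UAU CAA UUU AGA AGC GUA — AUG at 3, stop UAG at 6 → 6 nt.
Frame 2 has an ORF of 27 nucleotides (positions 20–46) ≥ 27, so yes.

yes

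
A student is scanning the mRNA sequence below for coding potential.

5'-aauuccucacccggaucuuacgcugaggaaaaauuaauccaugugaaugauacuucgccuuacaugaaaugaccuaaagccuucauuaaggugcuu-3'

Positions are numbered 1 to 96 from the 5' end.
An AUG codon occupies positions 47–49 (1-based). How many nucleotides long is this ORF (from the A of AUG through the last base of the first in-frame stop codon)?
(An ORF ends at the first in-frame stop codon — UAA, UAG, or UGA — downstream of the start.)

21

Codons from position 47: AUG (47–49), AUA (50–52), CUU (53–55), CGC (56–58), CUU (59–61), ACA (62–64), UGA (65–67).
UGA is the first in-frame stop; ORF spans 47–67, 21 nucleotides.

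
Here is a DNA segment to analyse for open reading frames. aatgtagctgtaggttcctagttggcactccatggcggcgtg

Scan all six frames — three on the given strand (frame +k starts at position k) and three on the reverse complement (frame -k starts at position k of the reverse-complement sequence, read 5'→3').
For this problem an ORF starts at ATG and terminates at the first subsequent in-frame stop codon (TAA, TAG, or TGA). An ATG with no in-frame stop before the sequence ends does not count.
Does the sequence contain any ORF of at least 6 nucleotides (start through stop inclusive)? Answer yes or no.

Reverse complement (5'→3'): CACGCCGCCATGGAGTGCCAACTAGGAACCTACAGCTACATT
Frame +1: AAT GTA GCT GTA GGT TCC TAG TTG GCA CTC CAT GGC GGC GTG — no ATG→stop ORF.
Frame +2: ATG TAG CTG TAG GTT CCT AGT TGG CAC TCC ATG GCG GCG — ATG at 2, stop TAG at 5 → 6 nt.
Frame +3: TGT AGC TGT AGG TTC CTA GTT GGC ACT CCA TGG CGG CGT — no ATG→stop ORF.
Frame -1: CAC GCC GCC ATG GAG TGC CAA CTA GGA ACC TAC AGC TAC ATT — no ATG→stop ORF.
Frame -2: ACG CCG CCA TGG AGT GCC AAC TAG GAA CCT ACA GCT ACA — no ATG→stop ORF.
Frame -3: CGC CGC CAT GGA GTG CCA ACT AGG AAC CTA CAG CTA CAT — no ATG→stop ORF.
Frame +2 has an ORF of 6 nucleotides (positions 2–7) ≥ 6, so yes.

yes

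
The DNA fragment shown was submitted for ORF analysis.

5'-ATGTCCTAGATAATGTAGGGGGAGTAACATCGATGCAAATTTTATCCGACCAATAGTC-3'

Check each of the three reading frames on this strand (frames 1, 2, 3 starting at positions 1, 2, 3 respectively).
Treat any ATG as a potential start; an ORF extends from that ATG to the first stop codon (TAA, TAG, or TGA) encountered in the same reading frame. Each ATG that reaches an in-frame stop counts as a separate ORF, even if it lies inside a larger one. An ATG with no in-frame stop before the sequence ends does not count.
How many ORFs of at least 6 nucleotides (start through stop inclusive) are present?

3

Frame 1: ATG TCC TAG ATA ATG TAG GGG GAG TAA CAT CGA TGC AAA TTT TAT CCG ACC AAT AGT — ATG at 1, stop TAG at 7 → 9 nt; ATG at 13, stop TAG at 16 → 6 nt.
Frame 2: TGT CCT AGA TAA TGT AGG GGG AGT AAC ATC GAT GCA AAT TTT ATC CGA CCA ATA GTC — no ATG→stop ORF.
Frame 3: GTC CTA GAT AAT GTA GGG GGA GTA ACA TCG ATG CAA ATT TTA TCC GAC CAA TAG — ATG at 33, stop TAG at 54 → 24 nt.
ORFs ≥ 6 nucleotides: frame 1 1–9 (9 nucleotides), frame 1 13–18 (6 nucleotides), frame 3 33–56 (24 nucleotides). Count = 3.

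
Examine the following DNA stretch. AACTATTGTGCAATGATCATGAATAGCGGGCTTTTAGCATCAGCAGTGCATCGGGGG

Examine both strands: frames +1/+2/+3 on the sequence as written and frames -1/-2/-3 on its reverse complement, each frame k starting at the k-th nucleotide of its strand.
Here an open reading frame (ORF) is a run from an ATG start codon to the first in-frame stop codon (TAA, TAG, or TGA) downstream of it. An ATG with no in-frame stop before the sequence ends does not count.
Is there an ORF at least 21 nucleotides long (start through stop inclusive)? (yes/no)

Reverse complement (5'→3'): CCCCCGATGCACTGCTGATGCTAAAAGCCCGCTATTCATGATCATTGCACAATAGTT
Frame +1: AAC TAT TGT GCA ATG ATC ATG AAT AGC GGG CTT TTA GCA TCA GCA GTG CAT CGG GGG — no ATG→stop ORF.
Frame +2: ACT ATT GTG CAA TGA TCA TGA ATA GCG GGC TTT TAG CAT CAG CAG TGC ATC GGG — no ATG→stop ORF.
Frame +3: CTA TTG TGC AAT GAT CAT GAA TAG CGG GCT TTT AGC ATC AGC AGT GCA TCG GGG — no ATG→stop ORF.
Frame -1: CCC CCG ATG CAC TGC TGA TGC TAA AAG CCC GCT ATT CAT GAT CAT TGC ACA ATA GTT — ATG at 7, stop TGA at 16 → 12 nt.
Frame -2: CCC CGA TGC ACT GCT GAT GCT AAA AGC CCG CTA TTC ATG ATC ATT GCA CAA TAG — ATG at 38, stop TAG at 53 → 18 nt.
Frame -3: CCC GAT GCA CTG CTG ATG CTA AAA GCC CGC TAT TCA TGA TCA TTG CAC AAT AGT — ATG at 18, stop TGA at 39 → 24 nt.
Frame -3 has an ORF of 24 nucleotides (positions 18–41) ≥ 21, so yes.

yes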